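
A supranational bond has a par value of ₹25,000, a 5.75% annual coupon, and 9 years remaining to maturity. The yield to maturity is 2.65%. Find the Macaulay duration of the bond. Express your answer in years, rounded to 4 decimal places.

Periodic yield y = 0.0265. Discount each cash flow and weight by its year:
  t   CF        PV=CF/(1+0.0265)^t    t·PV
  1     1,437.50     1,400.3897     1,400.3897
  2     1,437.50     1,364.2374     2,728.4748
  3     1,437.50     1,329.0184     3,987.0552
  4     1,437.50     1,294.7086     5,178.8345
  5     1,437.50     1,261.2846     6,306.4229
  6     1,437.50     1,228.7234     7,372.3404
  7     1,437.50     1,197.0028     8,379.0198
  8     1,437.50     1,166.1012     9,328.8092
  9    26,437.50    20,892.4707   188,032.2361
  Σ                 31,133.9367   232,713.5825
Price P = Σ PV = 31,133.9367.
Macaulay duration = Σ(t·PV) / P = 232,713.5825 / 31,133.9367 = 7.47460 years.

7.4746 years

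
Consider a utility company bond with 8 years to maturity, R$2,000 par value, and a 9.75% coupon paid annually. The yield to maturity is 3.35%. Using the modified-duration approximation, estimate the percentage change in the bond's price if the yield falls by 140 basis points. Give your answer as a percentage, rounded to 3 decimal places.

Periodic yield y = 0.0335. Modified duration first:
  t   CF        PV=CF/(1+0.0335)^t    t·PV
  1       195.00       188.6792       188.6792
  2       195.00       182.5634       365.1267
  3       195.00       176.6457       529.9372
  4       195.00       170.9199       683.6797
  5       195.00       165.3797       826.8985
  6       195.00       160.0191       960.1144
  7       195.00       154.8322     1,083.8253
  8     2,195.00     1,686.3615    13,490.8919
  Σ                  2,885.4007    18,129.1530
P = 2,885.4007; D_Mac = 6.28306 yrs; D_mod = 6.28306/(1+0.0335) = 6.07940 yrs.
ΔP/P ≈ -D_mod · Δy = -6.07940 × (-0.014) = +0.085112 = +8.5112%.

+8.511%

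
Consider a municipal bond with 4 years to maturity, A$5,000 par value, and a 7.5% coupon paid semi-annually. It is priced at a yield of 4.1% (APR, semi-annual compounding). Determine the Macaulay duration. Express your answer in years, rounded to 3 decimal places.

3.560 years

Periodic yield y = 0.0205. Discount each cash flow and weight by its period:
  t   CF        PV=CF/(1+0.0205)^t    t·PV
  1       187.50       183.7335       183.7335
  2       187.50       180.0426       360.0852
  3       187.50       176.4259       529.2776
  4       187.50       172.8818       691.5271
  5       187.50       169.4089       847.0445
  6       187.50       166.0058       996.0347
  7       187.50       162.6710     1,138.6972
  8     5,187.50     4,410.1569    35,281.2549
  Σ                  5,621.3263    40,027.6547
Price P = Σ PV = 5,621.3263.
Macaulay duration = Σ(t·PV) / P = 40,027.6547 / 5,621.3263 = 7.12068 half-year periods.
In years: 7.12068 / 2 = 3.56034 years.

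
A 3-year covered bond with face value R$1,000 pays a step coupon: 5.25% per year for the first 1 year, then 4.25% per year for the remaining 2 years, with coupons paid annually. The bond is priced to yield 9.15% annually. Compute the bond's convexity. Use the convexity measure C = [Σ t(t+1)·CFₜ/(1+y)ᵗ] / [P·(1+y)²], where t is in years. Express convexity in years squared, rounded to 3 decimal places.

9.414

With y = 0.0915:
  t   CF        PV=CF/(1+0.0915)^t    t·PV        t(t+1)·PV
  1        52.50        48.0989        48.0989          96.1979
  2        42.50        35.6731        71.3463         214.0389
  3     1,042.50       801.6870     2,405.0610       9,620.2441
  Σ                    885.4591     2,524.5063       9,930.4808
P = 885.4591.
Convexity = Σ t(t+1)·PV / [P·(1+y)²] = 9,930.4808 / (885.4591 × 1.191372) = 9.41357.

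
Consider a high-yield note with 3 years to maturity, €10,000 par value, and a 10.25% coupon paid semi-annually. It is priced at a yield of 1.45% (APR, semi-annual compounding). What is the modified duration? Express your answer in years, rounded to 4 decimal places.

Periodic yield y = 0.00725. First find Macaulay duration:
  t   CF        PV=CF/(1+0.00725)^t    t·PV
  1       512.50       508.8111       508.8111
  2       512.50       505.1488     1,010.2976
  3       512.50       501.5128     1,504.5385
  4       512.50       497.9030     1,991.6121
  5       512.50       494.3192     2,471.5961
  6    10,512.50    10,066.5893    60,399.5361
  Σ                 12,574.2843    67,886.3914
P = 12,574.2843; Macaulay duration = 67,886.3914 / 12,574.2843 = 5.39883 half-year periods = 2.69941 years.
Modified duration = D_Mac / (1 + y) = 2.69941 / 1.00725 = 2.67998 years.

2.6800 years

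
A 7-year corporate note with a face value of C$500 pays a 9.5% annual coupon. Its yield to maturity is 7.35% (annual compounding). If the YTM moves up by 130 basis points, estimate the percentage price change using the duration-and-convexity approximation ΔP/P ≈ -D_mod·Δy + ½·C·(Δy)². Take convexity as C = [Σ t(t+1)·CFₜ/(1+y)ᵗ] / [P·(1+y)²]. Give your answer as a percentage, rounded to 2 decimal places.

-6.38%

With y = 0.0735:
  t   CF        PV=CF/(1+0.0735)^t    t·PV        t(t+1)·PV
  1        47.50        44.2478        44.2478          88.4956
  2        47.50        41.2182        82.4365         247.3095
  3        47.50        38.3961       115.1884         460.7536
  4        47.50        35.7672       143.0690         715.3448
  5        47.50        33.3183       166.5917         999.5502
  6        47.50        31.0371       186.2227       1,303.5587
  7       547.50       333.2497     2,332.7480      18,661.9838
  Σ                    557.2346     3,070.5040      22,476.9962
P = 557.2346; D_Mac = 5.51025 yrs; D_mod = 5.13298 yrs; C = 35.00226.
Duration effect: -5.13298 × (+0.013) = -0.066729
Convexity effect: 0.5 × 35.00226 × (0.013)² = +0.0029577
ΔP/P ≈ -0.066729 + 0.0029577 = -0.063771 = -6.3771%.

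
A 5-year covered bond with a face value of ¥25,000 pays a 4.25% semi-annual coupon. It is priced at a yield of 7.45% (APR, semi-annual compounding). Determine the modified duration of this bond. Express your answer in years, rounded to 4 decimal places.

4.3548 years

Periodic yield y = 0.03725. First find Macaulay duration:
  t   CF        PV=CF/(1+0.03725)^t    t·PV
  1       531.25       512.1716       512.1716
  2       531.25       493.7784       987.5567
  3       531.25       476.0457     1,428.1370
  4       531.25       458.9498     1,835.7991
  5       531.25       442.4679     2,212.3393
  6       531.25       426.5778     2,559.4670
  7       531.25       411.2585     2,878.8092
  8       531.25       396.4892     3,171.9138
  9       531.25       382.2504     3,440.2536
  10   25,531.25    17,710.7782   177,107.7816
  Σ                 21,710.7673   196,134.2289
P = 21,710.7673; Macaulay duration = 196,134.2289 / 21,710.7673 = 9.03396 half-year periods = 4.51698 years.
Modified duration = D_Mac / (1 + y) = 4.51698 / 1.03725 = 4.35477 years.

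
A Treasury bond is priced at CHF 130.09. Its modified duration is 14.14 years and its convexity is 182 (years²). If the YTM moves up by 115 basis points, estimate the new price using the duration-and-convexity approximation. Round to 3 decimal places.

Duration effect: -D_mod·Δy = -14.14 × (+0.0115) = -0.162610
Convexity effect: ½·C·(Δy)² = 0.5 × 182 × (0.0115)² = +0.01203475
ΔP/P ≈ -0.162610 + 0.01203475 = -0.15057525
New price ≈ 130.09 × (1 - 0.15057525) = 110.5016657275.

CHF 110.502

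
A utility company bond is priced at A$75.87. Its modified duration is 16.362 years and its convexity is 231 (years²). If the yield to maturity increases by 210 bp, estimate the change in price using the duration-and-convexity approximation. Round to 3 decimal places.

-A$22.205

Duration effect: -D_mod·Δy = -16.362 × (+0.021) = -0.343602
Convexity effect: ½·C·(Δy)² = 0.5 × 231 × (0.021)² = +0.0509355
ΔP/P ≈ -0.343602 + 0.0509355 = -0.2926665
ΔP ≈ 75.87 × (-0.2926665) = -22.204607355.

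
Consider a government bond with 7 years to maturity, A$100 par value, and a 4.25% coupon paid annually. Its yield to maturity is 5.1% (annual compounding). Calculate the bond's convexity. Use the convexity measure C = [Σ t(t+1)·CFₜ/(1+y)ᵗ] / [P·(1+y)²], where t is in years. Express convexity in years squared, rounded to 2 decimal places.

42.82

With y = 0.051:
  t   CF        PV=CF/(1+0.051)^t    t·PV        t(t+1)·PV
  1         4.25         4.0438         4.0438           8.0875
  2         4.25         3.8475         7.6951          23.0853
  3         4.25         3.6608        10.9825          43.9301
  4         4.25         3.4832        13.9328          69.6639
  5         4.25         3.3142        16.5709          99.4252
  6         4.25         3.1534        18.9201         132.4408
  7       104.25        73.5965       515.1754       4,121.4030
  Σ                     95.0994       587.3205       4,498.0358
P = 95.0994.
Convexity = Σ t(t+1)·PV / [P·(1+y)²] = 4,498.0358 / (95.0994 × 1.104601) = 42.81933.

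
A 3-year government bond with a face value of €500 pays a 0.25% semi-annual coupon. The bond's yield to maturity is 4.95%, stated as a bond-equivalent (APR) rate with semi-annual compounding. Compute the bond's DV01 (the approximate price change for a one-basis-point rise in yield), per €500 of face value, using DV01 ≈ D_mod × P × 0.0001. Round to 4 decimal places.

€0.1270

Periodic yield y = 0.02475.
  t   CF        PV=CF/(1+0.02475)^t    t·PV
  1        0.625         0.6099         0.6099
  2        0.625         0.5952         1.1903
  3        0.625         0.5808         1.7424
  4        0.625         0.5668         2.2671
  5        0.625         0.5531         2.7654
  6      500.625       432.3196     2,593.9179
  Σ                    435.2254     2,602.4930
P = 435.2254; D_Mac = 5.97964 half-year periods = 2.98982 yrs; D_mod = 2.91761 yrs.
DV01 ≈ 2.91761 × 435.2254 × 0.0001 = 0.126982.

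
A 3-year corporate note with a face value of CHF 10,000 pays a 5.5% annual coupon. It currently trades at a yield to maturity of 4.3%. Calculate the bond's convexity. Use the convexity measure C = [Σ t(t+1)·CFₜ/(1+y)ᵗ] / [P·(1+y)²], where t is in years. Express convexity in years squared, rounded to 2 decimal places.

With y = 0.043:
  t   CF        PV=CF/(1+0.043)^t    t·PV        t(t+1)·PV
  1       550.00       527.3250       527.3250       1,054.6500
  2       550.00       505.5849     1,011.1697       3,033.5092
  3    10,550.00     9,298.2139    27,894.6418     111,578.5672
  Σ                 10,331.1238    29,433.1366     115,666.7265
P = 10,331.1238.
Convexity = Σ t(t+1)·PV / [P·(1+y)²] = 115,666.7265 / (10,331.1238 × 1.087849) = 10.29182.

10.29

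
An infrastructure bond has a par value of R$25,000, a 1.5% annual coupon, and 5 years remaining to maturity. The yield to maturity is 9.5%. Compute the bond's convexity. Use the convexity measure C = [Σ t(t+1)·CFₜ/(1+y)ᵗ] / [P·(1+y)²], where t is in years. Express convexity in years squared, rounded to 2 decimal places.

23.82

With y = 0.095:
  t   CF        PV=CF/(1+0.095)^t    t·PV        t(t+1)·PV
  1       375.00       342.4658       342.4658         684.9315
  2       375.00       312.7541       625.5082       1,876.5247
  3       375.00       285.6202       856.8606       3,427.4423
  4       375.00       260.8404     1,043.3614       5,216.8072
  5    25,375.00    16,118.9020    80,594.5100     483,567.0602
  Σ                 17,320.5824    83,462.7060     494,772.7659
P = 17,320.5824.
Convexity = Σ t(t+1)·PV / [P·(1+y)²] = 494,772.7659 / (17,320.5824 × 1.199025) = 23.82402.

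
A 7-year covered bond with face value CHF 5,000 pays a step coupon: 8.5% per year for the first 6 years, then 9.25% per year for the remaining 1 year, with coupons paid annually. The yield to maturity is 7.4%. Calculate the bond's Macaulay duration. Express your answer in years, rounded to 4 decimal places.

Periodic yield y = 0.074. Discount each cash flow and weight by its year:
  t   CF        PV=CF/(1+0.074)^t    t·PV
  1       425.00       395.7169       395.7169
  2       425.00       368.4515       736.9031
  3       425.00       343.0647     1,029.1942
  4       425.00       319.4271     1,277.7085
  5       425.00       297.4182     1,487.0909
  6       425.00       276.9257     1,661.5541
  7     5,462.50     3,314.0685    23,198.4795
  Σ                  5,315.0727    29,786.6473
Price P = Σ PV = 5,315.0727.
Macaulay duration = Σ(t·PV) / P = 29,786.6473 / 5,315.0727 = 5.60418 years.

5.6042 years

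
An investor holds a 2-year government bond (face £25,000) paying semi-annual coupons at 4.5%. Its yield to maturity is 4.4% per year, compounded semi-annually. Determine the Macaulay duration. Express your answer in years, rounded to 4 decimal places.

1.9350 years

Periodic yield y = 0.022. Discount each cash flow and weight by its period:
  t   CF        PV=CF/(1+0.022)^t    t·PV
  1       562.50       550.3914       550.3914
  2       562.50       538.5434     1,077.0869
  3       562.50       526.9505     1,580.8516
  4    25,562.50    23,431.4812    93,725.9246
  Σ                 25,047.3665    96,934.2544
Price P = Σ PV = 25,047.3665.
Macaulay duration = Σ(t·PV) / P = 96,934.2544 / 25,047.3665 = 3.87004 half-year periods.
In years: 3.87004 / 2 = 1.93502 years.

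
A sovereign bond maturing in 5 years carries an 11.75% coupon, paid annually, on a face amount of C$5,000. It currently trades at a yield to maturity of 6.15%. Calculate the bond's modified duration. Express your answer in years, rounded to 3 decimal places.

Periodic yield y = 0.0615. First find Macaulay duration:
  t   CF        PV=CF/(1+0.0615)^t    t·PV
  1       587.50       553.4621       553.4621
  2       587.50       521.3962     1,042.7924
  3       587.50       491.1881     1,473.5644
  4       587.50       462.7302     1,850.9209
  5     5,587.50     4,145.8878    20,729.4390
  Σ                  6,174.6645    25,650.1788
P = 6,174.6645; Macaulay duration = 25,650.1788 / 6,174.6645 = 4.15410 years.
Modified duration = D_Mac / (1 + y) = 4.15410 / 1.0615 = 3.91343 years.

3.913 years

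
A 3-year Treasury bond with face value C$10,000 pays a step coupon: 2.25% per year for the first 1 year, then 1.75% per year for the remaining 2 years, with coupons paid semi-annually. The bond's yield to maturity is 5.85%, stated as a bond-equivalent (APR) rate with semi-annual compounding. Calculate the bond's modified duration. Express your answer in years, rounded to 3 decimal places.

2.836 years

Periodic yield y = 0.02925. First find Macaulay duration:
  t   CF        PV=CF/(1+0.02925)^t    t·PV
  1       112.50       109.3029       109.3029
  2       112.50       106.1966       212.3933
  3        87.50        80.2501       240.7502
  4        87.50        77.9695       311.8779
  5        87.50        75.7537       378.7683
  6    10,087.50     8,485.1260    50,910.7558
  Σ                  8,934.5987    52,163.8483
P = 8,934.5987; Macaulay duration = 52,163.8483 / 8,934.5987 = 5.83841 half-year periods = 2.91920 years.
Modified duration = D_Mac / (1 + y) = 2.91920 / 1.02925 = 2.83624 years.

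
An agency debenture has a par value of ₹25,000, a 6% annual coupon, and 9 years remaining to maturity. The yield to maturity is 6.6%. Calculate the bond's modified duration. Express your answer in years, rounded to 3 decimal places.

6.724 years

Periodic yield y = 0.066. First find Macaulay duration:
  t   CF        PV=CF/(1+0.066)^t    t·PV
  1     1,500.00     1,407.1295     1,407.1295
  2     1,500.00     1,320.0089     2,640.0177
  3     1,500.00     1,238.2822     3,714.8467
  4     1,500.00     1,161.6156     4,646.4624
  5     1,500.00     1,089.6957     5,448.4785
  6     1,500.00     1,022.2286     6,133.3716
  7     1,500.00       958.9387     6,712.5706
  8     1,500.00       899.5672     7,196.5378
  9    26,500.00    14,908.3998   134,175.5985
  Σ                 24,005.8662   172,075.0134
P = 24,005.8662; Macaulay duration = 172,075.0134 / 24,005.8662 = 7.16804 years.
Modified duration = D_Mac / (1 + y) = 7.16804 / 1.066 = 6.72424 years.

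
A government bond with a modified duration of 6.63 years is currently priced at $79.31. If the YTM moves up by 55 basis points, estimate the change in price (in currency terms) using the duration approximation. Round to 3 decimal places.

Duration approximation: ΔP/P ≈ -D_mod · Δy = -6.63 × (+0.0055) = -0.036465.
ΔP ≈ 79.31 × (-0.036465) = -2.89203915.

-$2.892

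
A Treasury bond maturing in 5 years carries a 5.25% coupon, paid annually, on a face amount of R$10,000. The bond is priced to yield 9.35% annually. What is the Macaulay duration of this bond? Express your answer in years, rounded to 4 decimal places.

Periodic yield y = 0.0935. Discount each cash flow and weight by its year:
  t   CF        PV=CF/(1+0.0935)^t    t·PV
  1       525.00       480.1097       480.1097
  2       525.00       439.0578       878.1157
  3       525.00       401.5161     1,204.5482
  4       525.00       367.1843     1,468.7374
  5    10,525.00     6,731.7529    33,658.7646
  Σ                  8,419.6209    37,690.2756
Price P = Σ PV = 8,419.6209.
Macaulay duration = Σ(t·PV) / P = 37,690.2756 / 8,419.6209 = 4.47648 years.

4.4765 years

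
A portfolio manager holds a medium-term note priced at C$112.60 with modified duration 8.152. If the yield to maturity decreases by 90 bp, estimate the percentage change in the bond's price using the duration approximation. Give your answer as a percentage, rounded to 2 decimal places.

+7.34%

Duration approximation: ΔP/P ≈ -D_mod · Δy = -8.152 × (-0.009) = +0.073368.
As a percentage: +7.3368%.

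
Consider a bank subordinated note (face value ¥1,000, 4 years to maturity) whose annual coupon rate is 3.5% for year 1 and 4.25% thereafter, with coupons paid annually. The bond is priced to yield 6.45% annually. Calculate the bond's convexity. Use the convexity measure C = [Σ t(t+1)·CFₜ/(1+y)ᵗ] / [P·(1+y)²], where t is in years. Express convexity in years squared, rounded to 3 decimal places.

With y = 0.0645:
  t   CF        PV=CF/(1+0.0645)^t    t·PV        t(t+1)·PV
  1        35.00        32.8793        32.8793          65.7586
  2        42.50        37.5057        75.0115         225.0344
  3        42.50        35.2332       105.6996         422.7982
  4     1,042.50       811.8829     3,247.5316      16,237.6582
  Σ                    917.5011     3,461.1220      16,951.2494
P = 917.5011.
Convexity = Σ t(t+1)·PV / [P·(1+y)²] = 16,951.2494 / (917.5011 × 1.133160) = 16.30436.

16.304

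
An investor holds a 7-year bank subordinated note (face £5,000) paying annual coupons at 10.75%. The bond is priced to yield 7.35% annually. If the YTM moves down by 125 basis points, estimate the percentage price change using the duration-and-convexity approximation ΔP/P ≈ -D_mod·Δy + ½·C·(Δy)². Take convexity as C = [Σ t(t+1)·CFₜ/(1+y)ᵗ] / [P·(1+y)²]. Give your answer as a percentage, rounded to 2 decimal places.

With y = 0.0735:
  t   CF        PV=CF/(1+0.0735)^t    t·PV        t(t+1)·PV
  1       537.50       500.6986       500.6986       1,001.3973
  2       537.50       466.4170       932.8340       2,798.5020
  3       537.50       434.4825     1,303.4476       5,213.7904
  4       537.50       404.7345     1,618.9382       8,094.6909
  5       537.50       377.0233     1,885.1166      11,310.6999
  6       537.50       351.2094     2,107.2566      14,750.7963
  7     5,537.50     3,370.5393    23,593.7752     188,750.2019
  Σ                  5,905.1048    31,942.0669     231,920.0787
P = 5,905.1048; D_Mac = 5.40923 yrs; D_mod = 5.03887 yrs; C = 34.08055.
Duration effect: -5.03887 × (-0.0125) = +0.062986
Convexity effect: 0.5 × 34.08055 × (-0.0125)² = +0.0026625
ΔP/P ≈ +0.062986 + 0.0026625 = +0.065648 = +6.5648%.

+6.56%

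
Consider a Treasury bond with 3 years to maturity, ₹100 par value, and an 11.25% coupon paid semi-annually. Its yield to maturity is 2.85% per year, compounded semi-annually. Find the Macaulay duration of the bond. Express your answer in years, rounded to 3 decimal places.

2.671 years

Periodic yield y = 0.01425. Discount each cash flow and weight by its period:
  t   CF        PV=CF/(1+0.01425)^t    t·PV
  1        5.625         5.5460         5.5460
  2        5.625         5.4681        10.9361
  3        5.625         5.3912        16.1737
  4        5.625         5.3155        21.2619
  5        5.625         5.2408        26.2040
  6      105.625        97.0279       582.1674
  Σ                    123.9894       662.2890
Price P = Σ PV = 123.9894.
Macaulay duration = Σ(t·PV) / P = 662.2890 / 123.9894 = 5.34150 half-year periods.
In years: 5.34150 / 2 = 2.67075 years.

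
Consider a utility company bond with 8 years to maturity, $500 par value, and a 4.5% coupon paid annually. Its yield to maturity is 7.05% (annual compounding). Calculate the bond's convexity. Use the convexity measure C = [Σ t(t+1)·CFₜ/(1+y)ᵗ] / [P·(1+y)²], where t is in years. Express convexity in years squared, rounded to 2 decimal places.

With y = 0.0705:
  t   CF        PV=CF/(1+0.0705)^t    t·PV        t(t+1)·PV
  1        22.50        21.0182        21.0182          42.0364
  2        22.50        19.6340        39.2680         117.8041
  3        22.50        18.3410        55.0229         220.0917
  4        22.50        17.1331        68.5324         342.6619
  5        22.50        16.0048        80.0238         480.1428
  6        22.50        14.9507        89.7044         627.9308
  7        22.50        13.9661        97.7629         782.1028
  8       522.50       302.9653     2,423.7226      21,813.5032
  Σ                    424.0132     2,875.0552      24,426.2738
P = 424.0132.
Convexity = Σ t(t+1)·PV / [P·(1+y)²] = 24,426.2738 / (424.0132 × 1.145970) = 50.26949.

50.27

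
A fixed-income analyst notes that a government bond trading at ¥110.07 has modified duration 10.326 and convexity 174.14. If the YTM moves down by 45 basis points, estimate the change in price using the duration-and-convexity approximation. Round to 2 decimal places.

+¥5.31

Duration effect: -D_mod·Δy = -10.326 × (-0.0045) = +0.046467
Convexity effect: ½·C·(Δy)² = 0.5 × 174.14 × (-0.0045)² = +0.0017631675
ΔP/P ≈ +0.046467 + 0.0017631675 = +0.0482301675
ΔP ≈ 110.07 × (+0.0482301675) = +5.308694536725.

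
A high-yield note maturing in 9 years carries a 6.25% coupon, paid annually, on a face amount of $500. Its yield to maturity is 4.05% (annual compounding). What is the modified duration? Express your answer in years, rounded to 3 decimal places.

Periodic yield y = 0.0405. First find Macaulay duration:
  t   CF        PV=CF/(1+0.0405)^t    t·PV
  1        31.25        30.0336        30.0336
  2        31.25        28.8646        57.7292
  3        31.25        27.7411        83.2233
  4        31.25        26.6613       106.6453
  5        31.25        25.6236       128.1178
  6        31.25        24.6262       147.7572
  7        31.25        23.6677       165.6737
  8        31.25        22.7464       181.9715
  9       531.25       371.6381     3,344.7425
  Σ                    581.6026     4,245.8942
P = 581.6026; Macaulay duration = 4,245.8942 / 581.6026 = 7.30034 years.
Modified duration = D_Mac / (1 + y) = 7.30034 / 1.0405 = 7.01618 years.

7.016 years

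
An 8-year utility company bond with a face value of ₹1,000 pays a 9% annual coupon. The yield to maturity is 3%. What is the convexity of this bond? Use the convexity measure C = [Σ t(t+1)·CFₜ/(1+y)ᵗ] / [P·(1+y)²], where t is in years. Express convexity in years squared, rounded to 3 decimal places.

With y = 0.03:
  t   CF        PV=CF/(1+0.03)^t    t·PV        t(t+1)·PV
  1        90.00        87.3786        87.3786         174.7573
  2        90.00        84.8336       169.6673         509.0018
  3        90.00        82.3627       247.0882         988.3530
  4        90.00        79.9638       319.8553       1,599.2767
  5        90.00        77.6348       388.1740       2,329.0437
  6        90.00        75.3736       452.2415       3,165.6905
  7        90.00        73.1782       512.2477       4,097.9812
  8     1,090.00       860.4561     6,883.6485      61,952.8367
  Σ                  1,421.1815     9,060.3011      74,816.9409
P = 1,421.1815.
Convexity = Σ t(t+1)·PV / [P·(1+y)²] = 74,816.9409 / (1,421.1815 × 1.060900) = 49.62219.

49.622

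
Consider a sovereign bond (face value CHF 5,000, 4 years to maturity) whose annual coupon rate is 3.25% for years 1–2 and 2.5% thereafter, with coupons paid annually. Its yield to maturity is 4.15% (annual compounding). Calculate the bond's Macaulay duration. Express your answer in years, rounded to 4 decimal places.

3.8159 years

Periodic yield y = 0.0415. Discount each cash flow and weight by its year:
  t   CF        PV=CF/(1+0.0415)^t    t·PV
  1       162.50       156.0250       156.0250
  2       162.50       149.8079       299.6159
  3       125.00       110.6451       331.9353
  4     5,125.00     4,355.6881    17,422.7524
  Σ                  4,772.1661    18,210.3285
Price P = Σ PV = 4,772.1661.
Macaulay duration = Σ(t·PV) / P = 18,210.3285 / 4,772.1661 = 3.81595 years.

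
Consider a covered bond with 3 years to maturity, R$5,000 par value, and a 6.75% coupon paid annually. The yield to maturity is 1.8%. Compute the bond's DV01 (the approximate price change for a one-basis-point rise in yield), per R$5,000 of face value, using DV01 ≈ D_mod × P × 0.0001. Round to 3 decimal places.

Periodic yield y = 0.018.
  t   CF        PV=CF/(1+0.018)^t    t·PV
  1       337.50       331.5324       331.5324
  2       337.50       325.6704       651.3407
  3     5,337.50     5,059.3480    15,178.0440
  Σ                  5,716.5508    16,160.9172
P = 5,716.5508; D_Mac = 2.82704 yrs; D_mod = 2.77705 yrs.
DV01 ≈ 2.77705 × 5,716.5508 × 0.0001 = 1.587516.

R$1.588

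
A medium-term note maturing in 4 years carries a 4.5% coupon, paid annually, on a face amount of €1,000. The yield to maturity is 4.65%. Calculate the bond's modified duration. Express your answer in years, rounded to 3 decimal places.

Periodic yield y = 0.0465. First find Macaulay duration:
  t   CF        PV=CF/(1+0.0465)^t    t·PV
  1        45.00        43.0005        43.0005
  2        45.00        41.0898        82.1796
  3        45.00        39.2640       117.7921
  4     1,045.00       871.2832     3,485.1330
  Σ                    994.6375     3,728.1051
P = 994.6375; Macaulay duration = 3,728.1051 / 994.6375 = 3.74820 years.
Modified duration = D_Mac / (1 + y) = 3.74820 / 1.0465 = 3.58166 years.

3.582 years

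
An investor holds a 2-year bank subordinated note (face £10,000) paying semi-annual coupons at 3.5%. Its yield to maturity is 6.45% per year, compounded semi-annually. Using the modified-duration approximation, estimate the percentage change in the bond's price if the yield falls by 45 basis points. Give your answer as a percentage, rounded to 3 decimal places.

Periodic yield y = 0.03225. Modified duration first:
  t   CF        PV=CF/(1+0.03225)^t    t·PV
  1       175.00       169.5326       169.5326
  2       175.00       164.2360       328.4719
  3       175.00       159.1048       477.3145
  4    10,175.00     8,961.7918    35,847.1673
  Σ                  9,454.6652    36,822.4863
P = 9,454.6652; D_Mac = 3.89464 half-year periods = 1.94732 yrs; D_mod = 1.94732/(1+0.03225) = 1.88648 yrs.
ΔP/P ≈ -D_mod · Δy = -1.88648 × (-0.0045) = +0.008489 = +0.8489%.

+0.849%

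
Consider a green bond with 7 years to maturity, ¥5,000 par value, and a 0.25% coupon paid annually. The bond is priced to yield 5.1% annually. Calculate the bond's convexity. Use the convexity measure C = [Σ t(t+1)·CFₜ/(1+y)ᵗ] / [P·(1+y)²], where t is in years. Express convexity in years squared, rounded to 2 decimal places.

50.09

With y = 0.051:
  t   CF        PV=CF/(1+0.051)^t    t·PV        t(t+1)·PV
  1        12.50        11.8934        11.8934          23.7869
  2        12.50        11.3163        22.6326          67.8978
  3        12.50        10.7672        32.3015         129.2061
  4        12.50        10.2447        40.9788         204.8940
  5        12.50         9.7476        48.7379         292.4271
  6        12.50         9.2746        55.6474         389.5319
  7     5,012.50     3,538.6318    24,770.4225     198,163.3796
  Σ                  3,601.8755    24,982.6141     199,271.1234
P = 3,601.8755.
Convexity = Σ t(t+1)·PV / [P·(1+y)²] = 199,271.1234 / (3,601.8755 × 1.104601) = 50.08529.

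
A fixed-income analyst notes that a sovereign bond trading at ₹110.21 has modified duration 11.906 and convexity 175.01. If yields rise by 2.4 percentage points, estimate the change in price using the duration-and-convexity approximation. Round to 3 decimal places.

Duration effect: -D_mod·Δy = -11.906 × (+0.024) = -0.285744
Convexity effect: ½·C·(Δy)² = 0.5 × 175.01 × (0.024)² = +0.05040288
ΔP/P ≈ -0.285744 + 0.05040288 = -0.23534112
ΔP ≈ 110.21 × (-0.23534112) = -25.9369448352.

-₹25.937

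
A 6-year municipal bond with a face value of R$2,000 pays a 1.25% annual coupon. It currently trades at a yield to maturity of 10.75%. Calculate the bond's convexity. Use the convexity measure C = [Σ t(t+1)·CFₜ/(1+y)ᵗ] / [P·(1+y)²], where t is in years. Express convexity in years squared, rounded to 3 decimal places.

32.369

With y = 0.1075:
  t   CF        PV=CF/(1+0.1075)^t    t·PV        t(t+1)·PV
  1        25.00        22.5734        22.5734          45.1467
  2        25.00        20.3823        40.7645         122.2936
  3        25.00        18.4039        55.2116         220.8463
  4        25.00        16.6175        66.4699         332.3495
  5        25.00        15.0045        75.0225         450.1348
  6     2,025.00     1,097.3941     6,584.3646      46,090.5519
  Σ                  1,190.3756     6,844.4064      47,261.3228
P = 1,190.3756.
Convexity = Σ t(t+1)·PV / [P·(1+y)²] = 47,261.3228 / (1,190.3756 × 1.226556) = 32.36938.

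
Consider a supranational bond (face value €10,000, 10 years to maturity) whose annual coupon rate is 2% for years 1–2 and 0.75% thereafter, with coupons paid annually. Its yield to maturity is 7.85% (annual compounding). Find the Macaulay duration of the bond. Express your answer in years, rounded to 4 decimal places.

9.1716 years

Periodic yield y = 0.0785. Discount each cash flow and weight by its year:
  t   CF        PV=CF/(1+0.0785)^t    t·PV
  1       200.00       185.4427       185.4427
  2       200.00       171.9451       343.8901
  3        75.00        59.7862       179.3585
  4        75.00        55.4346       221.7383
  5        75.00        51.3997       256.9985
  6        75.00        47.6585       285.9510
  7        75.00        44.1896       309.3273
  8        75.00        40.9732       327.7857
  9        75.00        37.9909       341.9184
  10   10,075.00     4,731.9872    47,319.8719
  Σ                  5,426.8077    49,772.2825
Price P = Σ PV = 5,426.8077.
Macaulay duration = Σ(t·PV) / P = 49,772.2825 / 5,426.8077 = 9.17156 years.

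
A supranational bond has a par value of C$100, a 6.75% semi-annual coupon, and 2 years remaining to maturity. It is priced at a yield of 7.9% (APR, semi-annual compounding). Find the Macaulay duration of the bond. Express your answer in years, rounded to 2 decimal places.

1.90 years

Periodic yield y = 0.0395. Discount each cash flow and weight by its period:
  t   CF        PV=CF/(1+0.0395)^t    t·PV
  1        3.375         3.2468         3.2468
  2        3.375         3.1234         6.2468
  3        3.375         3.0047         9.0141
  4      103.375        88.5355       354.1421
  Σ                     97.9103       372.6497
Price P = Σ PV = 97.9103.
Macaulay duration = Σ(t·PV) / P = 372.6497 / 97.9103 = 3.80603 half-year periods.
In years: 3.80603 / 2 = 1.90301 years.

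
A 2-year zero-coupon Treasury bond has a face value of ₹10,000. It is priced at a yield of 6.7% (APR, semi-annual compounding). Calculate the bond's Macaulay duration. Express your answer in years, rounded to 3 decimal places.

2.000 years

A zero-coupon bond has a single cash flow at maturity, so its Macaulay duration equals its maturity: 2 years.
(Equivalently: 4 semi-annual periods ÷ 2 = 2 years.)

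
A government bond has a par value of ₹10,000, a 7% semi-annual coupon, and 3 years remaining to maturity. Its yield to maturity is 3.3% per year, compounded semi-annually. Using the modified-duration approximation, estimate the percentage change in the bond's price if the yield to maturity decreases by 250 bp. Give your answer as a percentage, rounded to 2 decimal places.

+6.82%

Periodic yield y = 0.0165. Modified duration first:
  t   CF        PV=CF/(1+0.0165)^t    t·PV
  1       350.00       344.3187       344.3187
  2       350.00       338.7297       677.4594
  3       350.00       333.2314       999.6941
  4       350.00       327.8223     1,311.2893
  5       350.00       322.5010     1,612.5052
  6    10,350.00     9,382.0135    56,292.0808
  Σ                 11,048.6167    61,237.3476
P = 11,048.6167; D_Mac = 5.54254 half-year periods = 2.77127 yrs; D_mod = 2.77127/(1+0.0165) = 2.72628 yrs.
ΔP/P ≈ -D_mod · Δy = -2.72628 × (-0.025) = +0.068157 = +6.8157%.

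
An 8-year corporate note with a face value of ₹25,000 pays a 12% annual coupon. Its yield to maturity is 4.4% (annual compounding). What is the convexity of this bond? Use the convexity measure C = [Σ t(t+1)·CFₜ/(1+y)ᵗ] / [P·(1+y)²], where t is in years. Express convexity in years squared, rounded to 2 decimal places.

With y = 0.044:
  t   CF        PV=CF/(1+0.044)^t    t·PV        t(t+1)·PV
  1     3,000.00     2,873.5632     2,873.5632       5,747.1264
  2     3,000.00     2,752.4552     5,504.9104      16,514.7311
  3     3,000.00     2,636.4513     7,909.3540      31,637.4160
  4     3,000.00     2,525.3365    10,101.3461      50,506.7305
  5     3,000.00     2,418.9047    12,094.5236      72,567.1415
  6     3,000.00     2,316.9585    13,901.7512      97,312.2587
  7     3,000.00     2,219.3089    15,535.1626     124,281.3011
  8    28,000.00    19,840.5653   158,724.5224   1,428,520.7017
  Σ                 37,583.5438   226,645.1336   1,827,087.4071
P = 37,583.5438.
Convexity = Σ t(t+1)·PV / [P·(1+y)²] = 1,827,087.4071 / (37,583.5438 × 1.089936) = 44.60264.

44.60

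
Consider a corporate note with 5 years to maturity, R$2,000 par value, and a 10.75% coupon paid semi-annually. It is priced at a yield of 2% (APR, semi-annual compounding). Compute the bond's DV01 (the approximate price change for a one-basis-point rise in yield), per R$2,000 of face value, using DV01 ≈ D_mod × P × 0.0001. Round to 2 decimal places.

Periodic yield y = 0.01.
  t   CF        PV=CF/(1+0.01)^t    t·PV
  1       107.50       106.4356       106.4356
  2       107.50       105.3818       210.7637
  3       107.50       104.3384       313.0153
  4       107.50       103.3054       413.2215
  5       107.50       102.2826       511.4128
  6       107.50       101.2699       607.6192
  7       107.50       100.2672       701.8703
  8       107.50        99.2744       794.1956
  9       107.50        98.2915       884.6238
  10    2,107.50     1,907.8923    19,078.9226
  Σ                  2,828.7391    23,622.0804
P = 2,828.7391; D_Mac = 8.35075 half-year periods = 4.17537 yrs; D_mod = 4.13403 yrs.
DV01 ≈ 4.13403 × 2,828.7391 × 0.0001 = 1.169410.

R$1.17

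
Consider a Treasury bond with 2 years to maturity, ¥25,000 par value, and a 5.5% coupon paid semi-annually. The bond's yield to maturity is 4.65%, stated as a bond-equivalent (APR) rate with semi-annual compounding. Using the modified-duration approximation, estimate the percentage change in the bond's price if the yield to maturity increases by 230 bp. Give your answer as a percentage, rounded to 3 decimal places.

Periodic yield y = 0.02325. Modified duration first:
  t   CF        PV=CF/(1+0.02325)^t    t·PV
  1       687.50       671.8788       671.8788
  2       687.50       656.6126     1,313.2252
  3       687.50       641.6932     1,925.0796
  4    25,687.50    23,431.2159    93,724.8636
  Σ                 25,401.4005    97,635.0472
P = 25,401.4005; D_Mac = 3.84369 half-year periods = 1.92184 yrs; D_mod = 1.92184/(1+0.02325) = 1.87818 yrs.
ΔP/P ≈ -D_mod · Δy = -1.87818 × (+0.023) = -0.043198 = -4.3198%.

-4.320%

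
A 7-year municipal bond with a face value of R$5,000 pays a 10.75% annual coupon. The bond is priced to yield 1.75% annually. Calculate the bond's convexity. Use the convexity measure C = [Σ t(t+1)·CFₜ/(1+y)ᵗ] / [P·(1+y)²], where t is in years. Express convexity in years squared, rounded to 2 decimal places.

40.15

With y = 0.0175:
  t   CF        PV=CF/(1+0.0175)^t    t·PV        t(t+1)·PV
  1       537.50       528.2555       528.2555       1,056.5111
  2       537.50       519.1701     1,038.3401       3,115.0203
  3       537.50       510.2408     1,530.7225       6,122.8901
  4       537.50       501.4652     2,005.8608      10,029.3039
  5       537.50       492.8405     2,464.2024      14,785.2146
  6       537.50       484.3641     2,906.1847      20,343.2929
  7     5,537.50     4,904.2524    34,329.7669     274,638.1348
  Σ                  7,940.5886    44,803.3329     330,090.3677
P = 7,940.5886.
Convexity = Σ t(t+1)·PV / [P·(1+y)²] = 330,090.3677 / (7,940.5886 × 1.035306) = 40.15238.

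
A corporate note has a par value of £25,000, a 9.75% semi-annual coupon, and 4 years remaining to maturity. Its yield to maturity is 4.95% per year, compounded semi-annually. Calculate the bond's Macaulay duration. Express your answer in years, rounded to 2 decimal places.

3.46 years

Periodic yield y = 0.02475. Discount each cash flow and weight by its period:
  t   CF        PV=CF/(1+0.02475)^t    t·PV
  1     1,218.75     1,189.3145     1,189.3145
  2     1,218.75     1,160.5899     2,321.1797
  3     1,218.75     1,132.5590     3,397.6771
  4     1,218.75     1,105.2052     4,420.8208
  5     1,218.75     1,078.5120     5,392.5602
  6     1,218.75     1,052.4636     6,314.7813
  7     1,218.75     1,027.0442     7,189.3095
  8    26,218.75    21,560.9835   172,487.8678
  Σ                 29,306.6718   202,713.5108
Price P = Σ PV = 29,306.6718.
Macaulay duration = Σ(t·PV) / P = 202,713.5108 / 29,306.6718 = 6.91697 half-year periods.
In years: 6.91697 / 2 = 3.45849 years.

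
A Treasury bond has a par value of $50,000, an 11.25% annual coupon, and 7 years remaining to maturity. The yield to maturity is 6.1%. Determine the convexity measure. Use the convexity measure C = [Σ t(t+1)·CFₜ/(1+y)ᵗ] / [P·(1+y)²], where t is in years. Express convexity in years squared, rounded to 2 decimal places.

With y = 0.061:
  t   CF        PV=CF/(1+0.061)^t    t·PV        t(t+1)·PV
  1     5,625.00     5,301.6023     5,301.6023      10,603.2045
  2     5,625.00     4,996.7976     9,993.5952      29,980.7856
  3     5,625.00     4,709.5171    14,128.5512      56,514.2048
  4     5,625.00     4,438.7531    17,755.0125      88,775.0625
  5     5,625.00     4,183.5562    20,917.7810     125,506.6859
  6     5,625.00     3,943.0313    23,658.1877     165,607.3142
  7    55,625.00    36,750.4225   257,252.9577   2,058,023.6618
  Σ                 64,323.6801   349,007.6876   2,535,010.9194
P = 64,323.6801.
Convexity = Σ t(t+1)·PV / [P·(1+y)²] = 2,535,010.9194 / (64,323.6801 × 1.125721) = 35.00888.

35.01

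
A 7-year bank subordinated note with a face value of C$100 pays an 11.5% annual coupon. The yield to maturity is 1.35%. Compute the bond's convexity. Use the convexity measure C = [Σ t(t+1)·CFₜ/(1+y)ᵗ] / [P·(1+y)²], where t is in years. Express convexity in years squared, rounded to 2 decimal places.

40.10

With y = 0.0135:
  t   CF        PV=CF/(1+0.0135)^t    t·PV        t(t+1)·PV
  1        11.50        11.3468        11.3468          22.6936
  2        11.50        11.1957        22.3914          67.1741
  3        11.50        11.0465        33.1396         132.5586
  4        11.50        10.8994        43.5976         217.9881
  5        11.50        10.7542        53.7711         322.6267
  6        11.50        10.6110        63.6659         445.6610
  7       111.50       101.5099       710.5696       5,684.5570
  Σ                    167.3636       938.4820       6,893.2591
P = 167.3636.
Convexity = Σ t(t+1)·PV / [P·(1+y)²] = 6,893.2591 / (167.3636 × 1.027182) = 40.09739.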